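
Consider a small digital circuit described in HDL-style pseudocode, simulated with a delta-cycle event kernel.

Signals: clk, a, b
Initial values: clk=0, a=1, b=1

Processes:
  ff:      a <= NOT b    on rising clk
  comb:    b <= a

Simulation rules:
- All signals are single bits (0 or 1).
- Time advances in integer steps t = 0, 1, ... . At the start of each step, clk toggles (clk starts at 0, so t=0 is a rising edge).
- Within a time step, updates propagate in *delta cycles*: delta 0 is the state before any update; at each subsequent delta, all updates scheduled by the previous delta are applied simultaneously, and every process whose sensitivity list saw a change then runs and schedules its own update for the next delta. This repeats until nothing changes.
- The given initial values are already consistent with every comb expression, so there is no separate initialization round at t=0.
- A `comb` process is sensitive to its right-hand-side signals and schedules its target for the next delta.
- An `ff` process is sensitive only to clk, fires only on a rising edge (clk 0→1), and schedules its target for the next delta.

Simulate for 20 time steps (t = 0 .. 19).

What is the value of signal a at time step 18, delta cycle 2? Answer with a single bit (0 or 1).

t=0 Δ0: b=1 a=1 clk=0
  Δ1: clk:0→1
  Δ2: a:1→0
  Δ3: b:1→0
  (3Δ to stable)
t=1 Δ0: b=0 a=0 clk=1
  Δ1: clk:1→0
  (1Δ to stable)
t=2 Δ0: b=0 a=0 clk=0
  Δ1: clk:0→1
  Δ2: a:0→1
  Δ3: b:0→1
  (3Δ to stable)
t=3 Δ0: b=1 a=1 clk=1
  Δ1: clk:1→0
  (1Δ to stable)
t=4 Δ0: b=1 a=1 clk=0
  Δ1: clk:0→1
  Δ2: a:1→0
  Δ3: b:1→0
  (3Δ to stable)
t=5 Δ0: b=0 a=0 clk=1
  Δ1: clk:1→0
  (1Δ to stable)
t=6 Δ0: b=0 a=0 clk=0
  Δ1: clk:0→1
  Δ2: a:0→1
  Δ3: b:0→1
  (3Δ to stable)
t=7 Δ0: b=1 a=1 clk=1
  Δ1: clk:1→0
  (1Δ to stable)
t=8 Δ0: b=1 a=1 clk=0
  Δ1: clk:0→1
  Δ2: a:1→0
  Δ3: b:1→0
  (3Δ to stable)
t=9 Δ0: b=0 a=0 clk=1
  Δ1: clk:1→0
  (1Δ to stable)
t=10 Δ0: b=0 a=0 clk=0
  Δ1: clk:0→1
  Δ2: a:0→1
  Δ3: b:0→1
  (3Δ to stable)
t=11 Δ0: b=1 a=1 clk=1
  Δ1: clk:1→0
  (1Δ to stable)
t=12 Δ0: b=1 a=1 clk=0
  Δ1: clk:0→1
  Δ2: a:1→0
  Δ3: b:1→0
  (3Δ to stable)
t=13 Δ0: b=0 a=0 clk=1
  Δ1: clk:1→0
  (1Δ to stable)
t=14 Δ0: b=0 a=0 clk=0
  Δ1: clk:0→1
  Δ2: a:0→1
  Δ3: b:0→1
  (3Δ to stable)
t=15 Δ0: b=1 a=1 clk=1
  Δ1: clk:1→0
  (1Δ to stable)
t=16 Δ0: b=1 a=1 clk=0
  Δ1: clk:0→1
  Δ2: a:1→0
  Δ3: b:1→0
  (3Δ to stable)
t=17 Δ0: b=0 a=0 clk=1
  Δ1: clk:1→0
  (1Δ to stable)
t=18 Δ0: b=0 a=0 clk=0
  Δ1: clk:0→1
  Δ2: a:0→1
  Δ3: b:0→1
  (3Δ to stable)
t=19 Δ0: b=1 a=1 clk=1
  Δ1: clk:1→0
  (1Δ to stable)

1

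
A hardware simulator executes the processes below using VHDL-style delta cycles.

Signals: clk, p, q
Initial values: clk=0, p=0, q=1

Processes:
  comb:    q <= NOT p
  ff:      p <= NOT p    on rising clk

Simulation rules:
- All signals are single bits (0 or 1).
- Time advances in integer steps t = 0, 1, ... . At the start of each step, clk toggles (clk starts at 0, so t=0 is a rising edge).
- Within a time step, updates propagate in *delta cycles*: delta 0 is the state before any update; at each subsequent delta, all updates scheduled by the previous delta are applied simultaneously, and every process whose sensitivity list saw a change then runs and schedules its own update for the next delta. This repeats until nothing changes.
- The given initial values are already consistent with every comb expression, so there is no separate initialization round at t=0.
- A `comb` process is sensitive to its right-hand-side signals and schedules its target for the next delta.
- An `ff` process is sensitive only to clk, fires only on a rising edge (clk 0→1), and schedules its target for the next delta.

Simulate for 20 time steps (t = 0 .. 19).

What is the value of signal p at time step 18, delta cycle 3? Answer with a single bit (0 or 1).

0

t=0 Δ0: q=1 p=0 clk=0
  Δ1: clk:0→1
  Δ2: p:0→1
  Δ3: q:1→0
  (3Δ to stable)
t=1 Δ0: q=0 p=1 clk=1
  Δ1: clk:1→0
  (1Δ to stable)
t=2 Δ0: q=0 p=1 clk=0
  Δ1: clk:0→1
  Δ2: p:1→0
  Δ3: q:0→1
  (3Δ to stable)
t=3 Δ0: q=1 p=0 clk=1
  Δ1: clk:1→0
  (1Δ to stable)
t=4 Δ0: q=1 p=0 clk=0
  Δ1: clk:0→1
  Δ2: p:0→1
  Δ3: q:1→0
  (3Δ to stable)
t=5 Δ0: q=0 p=1 clk=1
  Δ1: clk:1→0
  (1Δ to stable)
t=6 Δ0: q=0 p=1 clk=0
  Δ1: clk:0→1
  Δ2: p:1→0
  Δ3: q:0→1
  (3Δ to stable)
t=7 Δ0: q=1 p=0 clk=1
  Δ1: clk:1→0
  (1Δ to stable)
t=8 Δ0: q=1 p=0 clk=0
  Δ1: clk:0→1
  Δ2: p:0→1
  Δ3: q:1→0
  (3Δ to stable)
t=9 Δ0: q=0 p=1 clk=1
  Δ1: clk:1→0
  (1Δ to stable)
t=10 Δ0: q=0 p=1 clk=0
  Δ1: clk:0→1
  Δ2: p:1→0
  Δ3: q:0→1
  (3Δ to stable)
t=11 Δ0: q=1 p=0 clk=1
  Δ1: clk:1→0
  (1Δ to stable)
t=12 Δ0: q=1 p=0 clk=0
  Δ1: clk:0→1
  Δ2: p:0→1
  Δ3: q:1→0
  (3Δ to stable)
t=13 Δ0: q=0 p=1 clk=1
  Δ1: clk:1→0
  (1Δ to stable)
t=14 Δ0: q=0 p=1 clk=0
  Δ1: clk:0→1
  Δ2: p:1→0
  Δ3: q:0→1
  (3Δ to stable)
t=15 Δ0: q=1 p=0 clk=1
  Δ1: clk:1→0
  (1Δ to stable)
t=16 Δ0: q=1 p=0 clk=0
  Δ1: clk:0→1
  Δ2: p:0→1
  Δ3: q:1→0
  (3Δ to stable)
t=17 Δ0: q=0 p=1 clk=1
  Δ1: clk:1→0
  (1Δ to stable)
t=18 Δ0: q=0 p=1 clk=0
  Δ1: clk:0→1
  Δ2: p:1→0
  Δ3: q:0→1
  (3Δ to stable)
t=19 Δ0: q=1 p=0 clk=1
  Δ1: clk:1→0
  (1Δ to stable)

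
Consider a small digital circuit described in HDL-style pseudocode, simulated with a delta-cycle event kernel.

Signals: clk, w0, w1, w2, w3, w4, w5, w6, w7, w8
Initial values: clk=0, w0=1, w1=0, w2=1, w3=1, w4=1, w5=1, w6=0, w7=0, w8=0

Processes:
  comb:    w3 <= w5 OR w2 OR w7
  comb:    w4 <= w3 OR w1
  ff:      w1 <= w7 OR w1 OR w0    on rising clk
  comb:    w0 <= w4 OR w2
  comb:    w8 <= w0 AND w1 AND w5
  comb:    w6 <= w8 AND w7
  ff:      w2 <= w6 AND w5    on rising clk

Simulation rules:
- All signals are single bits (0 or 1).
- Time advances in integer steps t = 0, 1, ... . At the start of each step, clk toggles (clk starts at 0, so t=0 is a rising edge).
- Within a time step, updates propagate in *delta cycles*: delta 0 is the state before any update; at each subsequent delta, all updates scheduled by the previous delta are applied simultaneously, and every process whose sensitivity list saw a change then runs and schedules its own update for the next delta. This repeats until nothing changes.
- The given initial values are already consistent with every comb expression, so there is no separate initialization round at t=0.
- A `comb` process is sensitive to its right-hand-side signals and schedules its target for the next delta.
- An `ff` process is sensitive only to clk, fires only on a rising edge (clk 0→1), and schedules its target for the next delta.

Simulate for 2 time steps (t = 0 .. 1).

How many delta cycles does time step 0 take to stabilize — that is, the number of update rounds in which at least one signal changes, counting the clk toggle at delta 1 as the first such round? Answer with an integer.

t0.Δ0 w8=0 w5=1 w1=0 w7=0 w2=1 w3=1 w4=1 w0=1 w6=0 clk=0
t0.Δ1 w8=0 w5=1 w1=0 w7=0 w2=1 w3=1 w4=1 w0=1 w6=0 clk=1
t0.Δ2 w8=0 w5=1 w1=1 w7=0 w2=0 w3=1 w4=1 w0=1 w6=0 clk=1
t0.Δ3 w8=1 w5=1 w1=1 w7=0 w2=0 w3=1 w4=1 w0=1 w6=0 clk=1
t1.Δ0 w8=1 w5=1 w1=1 w7=0 w2=0 w3=1 w4=1 w0=1 w6=0 clk=1
t1.Δ1 w8=1 w5=1 w1=1 w7=0 w2=0 w3=1 w4=1 w0=1 w6=0 clk=0

3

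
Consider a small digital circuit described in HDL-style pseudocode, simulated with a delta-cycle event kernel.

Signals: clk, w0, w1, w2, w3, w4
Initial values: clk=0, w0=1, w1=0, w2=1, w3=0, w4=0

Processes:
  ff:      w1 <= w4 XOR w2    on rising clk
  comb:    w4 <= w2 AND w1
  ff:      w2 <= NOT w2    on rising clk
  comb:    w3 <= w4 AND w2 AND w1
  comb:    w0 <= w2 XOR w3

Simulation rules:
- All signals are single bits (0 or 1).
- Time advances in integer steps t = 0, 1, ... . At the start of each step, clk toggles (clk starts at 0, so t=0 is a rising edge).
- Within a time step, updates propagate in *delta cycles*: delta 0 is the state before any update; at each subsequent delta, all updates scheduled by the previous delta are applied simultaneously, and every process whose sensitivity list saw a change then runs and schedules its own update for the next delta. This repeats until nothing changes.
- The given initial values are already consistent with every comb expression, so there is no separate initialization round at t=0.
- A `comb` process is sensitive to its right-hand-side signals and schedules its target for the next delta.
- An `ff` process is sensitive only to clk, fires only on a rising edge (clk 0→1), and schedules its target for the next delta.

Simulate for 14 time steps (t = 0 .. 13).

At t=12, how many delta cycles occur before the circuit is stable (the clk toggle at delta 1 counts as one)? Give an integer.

t=0 Δ0: w1=0 w2=1 w3=0 w0=1 w4=0 clk=0
  Δ1: clk:0→1
  Δ2: w1:0→1, w2:1→0
  Δ3: w0:1→0
  (3Δ to stable)
t=1 Δ0: w1=1 w2=0 w3=0 w0=0 w4=0 clk=1
  Δ1: clk:1→0
  (1Δ to stable)
t=2 Δ0: w1=1 w2=0 w3=0 w0=0 w4=0 clk=0
  Δ1: clk:0→1
  Δ2: w1:1→0, w2:0→1
  Δ3: w0:0→1
  (3Δ to stable)
t=3 Δ0: w1=0 w2=1 w3=0 w0=1 w4=0 clk=1
  Δ1: clk:1→0
  (1Δ to stable)
t=4 Δ0: w1=0 w2=1 w3=0 w0=1 w4=0 clk=0
  Δ1: clk:0→1
  Δ2: w1:0→1, w2:1→0
  Δ3: w0:1→0
  (3Δ to stable)
t=5 Δ0: w1=1 w2=0 w3=0 w0=0 w4=0 clk=1
  Δ1: clk:1→0
  (1Δ to stable)
t=6 Δ0: w1=1 w2=0 w3=0 w0=0 w4=0 clk=0
  Δ1: clk:0→1
  Δ2: w1:1→0, w2:0→1
  Δ3: w0:0→1
  (3Δ to stable)
t=7 Δ0: w1=0 w2=1 w3=0 w0=1 w4=0 clk=1
  Δ1: clk:1→0
  (1Δ to stable)
t=8 Δ0: w1=0 w2=1 w3=0 w0=1 w4=0 clk=0
  Δ1: clk:0→1
  Δ2: w1:0→1, w2:1→0
  Δ3: w0:1→0
  (3Δ to stable)
t=9 Δ0: w1=1 w2=0 w3=0 w0=0 w4=0 clk=1
  Δ1: clk:1→0
  (1Δ to stable)
t=10 Δ0: w1=1 w2=0 w3=0 w0=0 w4=0 clk=0
  Δ1: clk:0→1
  Δ2: w1:1→0, w2:0→1
  Δ3: w0:0→1
  (3Δ to stable)
t=11 Δ0: w1=0 w2=1 w3=0 w0=1 w4=0 clk=1
  Δ1: clk:1→0
  (1Δ to stable)
t=12 Δ0: w1=0 w2=1 w3=0 w0=1 w4=0 clk=0
  Δ1: clk:0→1
  Δ2: w1:0→1, w2:1→0
  Δ3: w0:1→0
  (3Δ to stable)
t=13 Δ0: w1=1 w2=0 w3=0 w0=0 w4=0 clk=1
  Δ1: clk:1→0
  (1Δ to stable)

3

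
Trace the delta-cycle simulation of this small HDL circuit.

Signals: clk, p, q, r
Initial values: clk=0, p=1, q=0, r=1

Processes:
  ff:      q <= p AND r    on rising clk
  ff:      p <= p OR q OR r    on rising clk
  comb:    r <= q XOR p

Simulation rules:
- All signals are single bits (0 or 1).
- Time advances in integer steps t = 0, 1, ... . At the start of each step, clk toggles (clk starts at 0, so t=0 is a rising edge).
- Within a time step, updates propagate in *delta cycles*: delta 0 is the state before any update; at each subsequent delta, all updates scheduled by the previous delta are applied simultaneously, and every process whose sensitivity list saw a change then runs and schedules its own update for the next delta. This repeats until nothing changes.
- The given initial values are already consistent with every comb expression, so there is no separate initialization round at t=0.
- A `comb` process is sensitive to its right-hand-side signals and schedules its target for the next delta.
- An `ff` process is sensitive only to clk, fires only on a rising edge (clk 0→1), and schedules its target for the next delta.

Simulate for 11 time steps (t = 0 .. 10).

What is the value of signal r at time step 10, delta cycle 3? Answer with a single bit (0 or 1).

[bits: clk,r,q,p]
t=0: Δ0=0101 Δ1=1101 Δ2=1111 Δ3=1011 | 3Δ
t=1: Δ0=1011 Δ1=0011 | 1Δ
t=2: Δ0=0011 Δ1=1011 Δ2=1001 Δ3=1101 | 3Δ
t=3: Δ0=1101 Δ1=0101 | 1Δ
t=4: Δ0=0101 Δ1=1101 Δ2=1111 Δ3=1011 | 3Δ
t=5: Δ0=1011 Δ1=0011 | 1Δ
t=6: Δ0=0011 Δ1=1011 Δ2=1001 Δ3=1101 | 3Δ
t=7: Δ0=1101 Δ1=0101 | 1Δ
t=8: Δ0=0101 Δ1=1101 Δ2=1111 Δ3=1011 | 3Δ
t=9: Δ0=1011 Δ1=0011 | 1Δ
t=10: Δ0=0011 Δ1=1011 Δ2=1001 Δ3=1101 | 3Δ

1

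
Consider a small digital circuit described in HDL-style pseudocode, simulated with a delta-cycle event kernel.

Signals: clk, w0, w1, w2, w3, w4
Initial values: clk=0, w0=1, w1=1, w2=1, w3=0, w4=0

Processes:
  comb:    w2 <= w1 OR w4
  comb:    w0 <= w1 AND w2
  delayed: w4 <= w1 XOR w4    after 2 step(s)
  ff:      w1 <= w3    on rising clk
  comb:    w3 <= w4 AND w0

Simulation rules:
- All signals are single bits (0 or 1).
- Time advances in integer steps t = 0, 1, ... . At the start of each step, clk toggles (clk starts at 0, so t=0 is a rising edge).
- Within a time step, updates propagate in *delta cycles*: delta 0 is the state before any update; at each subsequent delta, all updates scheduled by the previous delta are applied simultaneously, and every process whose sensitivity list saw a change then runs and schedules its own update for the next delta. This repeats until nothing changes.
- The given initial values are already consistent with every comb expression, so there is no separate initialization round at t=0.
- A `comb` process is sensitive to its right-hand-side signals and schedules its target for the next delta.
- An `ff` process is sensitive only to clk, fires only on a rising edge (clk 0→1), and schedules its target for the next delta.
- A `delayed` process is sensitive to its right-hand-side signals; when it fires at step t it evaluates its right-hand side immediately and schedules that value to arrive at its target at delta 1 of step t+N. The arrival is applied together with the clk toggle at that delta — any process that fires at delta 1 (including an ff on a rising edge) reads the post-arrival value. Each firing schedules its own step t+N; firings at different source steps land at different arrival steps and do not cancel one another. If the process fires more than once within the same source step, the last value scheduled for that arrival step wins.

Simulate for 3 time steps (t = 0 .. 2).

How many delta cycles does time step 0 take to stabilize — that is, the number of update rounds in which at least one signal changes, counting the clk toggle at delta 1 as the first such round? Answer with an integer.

3

t0.Δ0 w4=0 w3=0 clk=0 w1=1 w0=1 w2=1
t0.Δ1 w4=0 w3=0 clk=1 w1=1 w0=1 w2=1
t0.Δ2 w4=0 w3=0 clk=1 w1=0 w0=1 w2=1
t0.Δ3 w4=0 w3=0 clk=1 w1=0 w0=0 w2=0
t1.Δ0 w4=0 w3=0 clk=1 w1=0 w0=0 w2=0
t1.Δ1 w4=0 w3=0 clk=0 w1=0 w0=0 w2=0
t2.Δ0 w4=0 w3=0 clk=0 w1=0 w0=0 w2=0
t2.Δ1 w4=0 w3=0 clk=1 w1=0 w0=0 w2=0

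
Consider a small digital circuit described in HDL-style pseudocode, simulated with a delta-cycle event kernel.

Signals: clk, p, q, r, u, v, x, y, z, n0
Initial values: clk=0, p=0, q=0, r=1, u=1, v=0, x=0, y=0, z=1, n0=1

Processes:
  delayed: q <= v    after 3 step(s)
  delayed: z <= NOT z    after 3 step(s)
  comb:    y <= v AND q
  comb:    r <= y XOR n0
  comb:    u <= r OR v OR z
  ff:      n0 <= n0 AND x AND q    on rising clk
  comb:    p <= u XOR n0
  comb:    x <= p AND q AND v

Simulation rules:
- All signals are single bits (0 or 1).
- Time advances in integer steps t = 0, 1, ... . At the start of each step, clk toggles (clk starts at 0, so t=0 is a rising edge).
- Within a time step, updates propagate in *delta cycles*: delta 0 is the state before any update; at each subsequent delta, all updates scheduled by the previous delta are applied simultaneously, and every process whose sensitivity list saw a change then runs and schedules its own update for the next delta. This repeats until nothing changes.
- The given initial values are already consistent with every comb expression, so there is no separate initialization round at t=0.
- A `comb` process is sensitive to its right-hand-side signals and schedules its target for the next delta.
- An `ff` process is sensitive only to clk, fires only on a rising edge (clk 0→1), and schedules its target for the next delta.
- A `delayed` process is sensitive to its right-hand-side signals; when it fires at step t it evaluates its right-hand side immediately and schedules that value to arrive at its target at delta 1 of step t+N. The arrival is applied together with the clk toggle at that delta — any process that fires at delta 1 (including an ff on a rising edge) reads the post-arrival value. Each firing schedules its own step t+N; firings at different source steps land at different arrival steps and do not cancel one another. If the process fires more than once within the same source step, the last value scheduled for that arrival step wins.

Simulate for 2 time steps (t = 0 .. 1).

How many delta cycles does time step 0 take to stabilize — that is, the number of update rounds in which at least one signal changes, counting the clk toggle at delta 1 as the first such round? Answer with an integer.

t0.Δ0 v=0 n0=1 x=0 z=1 r=1 u=1 q=0 p=0 y=0 clk=0
t0.Δ1 v=0 n0=1 x=0 z=1 r=1 u=1 q=0 p=0 y=0 clk=1
t0.Δ2 v=0 n0=0 x=0 z=1 r=1 u=1 q=0 p=0 y=0 clk=1
t0.Δ3 v=0 n0=0 x=0 z=1 r=0 u=1 q=0 p=1 y=0 clk=1
t1.Δ0 v=0 n0=0 x=0 z=1 r=0 u=1 q=0 p=1 y=0 clk=1
t1.Δ1 v=0 n0=0 x=0 z=1 r=0 u=1 q=0 p=1 y=0 clk=0

3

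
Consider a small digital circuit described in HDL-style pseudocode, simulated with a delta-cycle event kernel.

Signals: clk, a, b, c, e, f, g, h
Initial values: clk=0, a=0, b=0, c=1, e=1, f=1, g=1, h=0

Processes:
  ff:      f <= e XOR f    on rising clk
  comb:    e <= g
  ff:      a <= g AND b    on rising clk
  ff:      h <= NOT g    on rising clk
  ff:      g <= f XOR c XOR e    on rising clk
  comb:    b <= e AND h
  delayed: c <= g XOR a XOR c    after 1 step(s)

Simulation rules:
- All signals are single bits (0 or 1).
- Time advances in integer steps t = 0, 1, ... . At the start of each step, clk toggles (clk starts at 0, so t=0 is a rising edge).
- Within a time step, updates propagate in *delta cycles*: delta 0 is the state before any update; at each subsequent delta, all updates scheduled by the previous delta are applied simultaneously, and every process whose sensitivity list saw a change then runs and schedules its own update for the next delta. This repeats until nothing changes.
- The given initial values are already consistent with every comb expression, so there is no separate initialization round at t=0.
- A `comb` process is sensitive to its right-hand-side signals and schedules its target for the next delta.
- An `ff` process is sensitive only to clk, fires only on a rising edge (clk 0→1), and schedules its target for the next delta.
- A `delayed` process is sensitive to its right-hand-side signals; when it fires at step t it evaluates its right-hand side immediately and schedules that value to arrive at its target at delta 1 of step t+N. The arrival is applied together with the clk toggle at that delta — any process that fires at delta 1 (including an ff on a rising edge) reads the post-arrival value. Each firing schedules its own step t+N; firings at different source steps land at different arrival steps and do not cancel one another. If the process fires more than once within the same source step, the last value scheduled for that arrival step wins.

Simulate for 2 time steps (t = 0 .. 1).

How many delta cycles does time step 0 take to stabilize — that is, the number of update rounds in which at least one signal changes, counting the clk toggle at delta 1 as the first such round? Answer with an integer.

2

t0.Δ0 e=1 g=1 c=1 clk=0 a=0 b=0 h=0 f=1
t0.Δ1 e=1 g=1 c=1 clk=1 a=0 b=0 h=0 f=1
t0.Δ2 e=1 g=1 c=1 clk=1 a=0 b=0 h=0 f=0
t1.Δ0 e=1 g=1 c=1 clk=1 a=0 b=0 h=0 f=0
t1.Δ1 e=1 g=1 c=1 clk=0 a=0 b=0 h=0 f=0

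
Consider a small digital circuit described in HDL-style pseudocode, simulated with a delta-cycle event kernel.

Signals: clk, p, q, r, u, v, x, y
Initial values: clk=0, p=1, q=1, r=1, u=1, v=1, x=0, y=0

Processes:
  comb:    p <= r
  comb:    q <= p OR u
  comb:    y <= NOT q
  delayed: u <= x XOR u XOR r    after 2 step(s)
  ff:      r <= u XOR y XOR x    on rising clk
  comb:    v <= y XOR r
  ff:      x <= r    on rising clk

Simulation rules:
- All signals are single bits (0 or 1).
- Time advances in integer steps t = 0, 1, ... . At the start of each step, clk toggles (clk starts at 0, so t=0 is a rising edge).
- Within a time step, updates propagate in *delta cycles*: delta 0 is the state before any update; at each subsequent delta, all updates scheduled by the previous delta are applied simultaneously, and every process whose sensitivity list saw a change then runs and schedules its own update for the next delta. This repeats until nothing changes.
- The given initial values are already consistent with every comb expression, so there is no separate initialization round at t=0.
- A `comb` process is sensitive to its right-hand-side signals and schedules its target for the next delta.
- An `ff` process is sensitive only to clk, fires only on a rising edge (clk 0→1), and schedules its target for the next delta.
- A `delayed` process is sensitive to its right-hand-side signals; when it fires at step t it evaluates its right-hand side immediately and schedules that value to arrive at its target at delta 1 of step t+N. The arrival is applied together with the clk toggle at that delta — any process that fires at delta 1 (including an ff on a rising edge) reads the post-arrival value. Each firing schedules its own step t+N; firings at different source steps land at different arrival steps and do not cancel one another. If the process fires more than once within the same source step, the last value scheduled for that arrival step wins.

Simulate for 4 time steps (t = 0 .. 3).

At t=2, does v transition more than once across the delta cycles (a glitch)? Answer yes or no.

no

[bits: r,v,p,clk,u,y,q,x]
t=0: Δ0=11101010 Δ1=11111010 Δ2=11111011 | 2Δ
t=1: Δ0=11111011 Δ1=11101011 | 1Δ
t=2: Δ0=11101011 Δ1=11111011 Δ2=01111011 Δ3=00011011 | 3Δ
t=3: Δ0=00011011 Δ1=00001011 | 1Δ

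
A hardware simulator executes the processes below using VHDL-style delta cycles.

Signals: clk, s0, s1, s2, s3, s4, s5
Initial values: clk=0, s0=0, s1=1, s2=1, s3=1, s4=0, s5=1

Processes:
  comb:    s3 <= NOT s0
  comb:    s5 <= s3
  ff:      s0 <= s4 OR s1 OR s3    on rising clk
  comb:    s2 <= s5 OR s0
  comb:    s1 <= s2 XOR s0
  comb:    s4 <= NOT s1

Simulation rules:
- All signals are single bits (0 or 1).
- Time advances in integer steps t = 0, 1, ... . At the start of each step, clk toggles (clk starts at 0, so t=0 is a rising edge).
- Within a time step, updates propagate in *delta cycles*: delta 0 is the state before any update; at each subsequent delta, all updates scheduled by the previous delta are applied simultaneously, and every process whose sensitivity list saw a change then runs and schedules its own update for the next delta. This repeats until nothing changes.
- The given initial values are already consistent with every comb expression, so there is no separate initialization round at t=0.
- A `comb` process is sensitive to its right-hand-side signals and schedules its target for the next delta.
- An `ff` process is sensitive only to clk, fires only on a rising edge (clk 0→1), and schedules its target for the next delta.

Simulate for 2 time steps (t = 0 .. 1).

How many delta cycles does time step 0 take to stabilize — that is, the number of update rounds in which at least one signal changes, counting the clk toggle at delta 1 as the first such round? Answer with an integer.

t0.Δ0 clk=0 s2=1 s4=0 s3=1 s1=1 s0=0 s5=1
t0.Δ1 clk=1 s2=1 s4=0 s3=1 s1=1 s0=0 s5=1
t0.Δ2 clk=1 s2=1 s4=0 s3=1 s1=1 s0=1 s5=1
t0.Δ3 clk=1 s2=1 s4=0 s3=0 s1=0 s0=1 s5=1
t0.Δ4 clk=1 s2=1 s4=1 s3=0 s1=0 s0=1 s5=0
t1.Δ0 clk=1 s2=1 s4=1 s3=0 s1=0 s0=1 s5=0
t1.Δ1 clk=0 s2=1 s4=1 s3=0 s1=0 s0=1 s5=0

4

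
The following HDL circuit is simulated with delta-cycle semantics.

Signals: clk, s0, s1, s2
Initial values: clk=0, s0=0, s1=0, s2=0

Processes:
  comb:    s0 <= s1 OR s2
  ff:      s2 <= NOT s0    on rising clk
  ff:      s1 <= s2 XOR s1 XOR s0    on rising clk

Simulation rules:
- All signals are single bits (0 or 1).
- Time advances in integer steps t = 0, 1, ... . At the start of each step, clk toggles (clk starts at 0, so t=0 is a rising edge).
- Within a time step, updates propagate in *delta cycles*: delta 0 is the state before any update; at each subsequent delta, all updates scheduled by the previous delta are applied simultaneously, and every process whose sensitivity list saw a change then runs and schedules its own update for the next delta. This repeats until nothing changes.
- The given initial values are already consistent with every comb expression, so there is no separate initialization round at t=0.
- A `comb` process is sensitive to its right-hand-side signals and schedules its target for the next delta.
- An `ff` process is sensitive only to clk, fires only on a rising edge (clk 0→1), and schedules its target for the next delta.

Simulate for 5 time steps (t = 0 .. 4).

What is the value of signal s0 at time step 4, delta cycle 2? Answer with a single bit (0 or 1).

0

t0.Δ0 s0=0 clk=0 s1=0 s2=0
t0.Δ1 s0=0 clk=1 s1=0 s2=0
t0.Δ2 s0=0 clk=1 s1=0 s2=1
t0.Δ3 s0=1 clk=1 s1=0 s2=1
t1.Δ0 s0=1 clk=1 s1=0 s2=1
t1.Δ1 s0=1 clk=0 s1=0 s2=1
t2.Δ0 s0=1 clk=0 s1=0 s2=1
t2.Δ1 s0=1 clk=1 s1=0 s2=1
t2.Δ2 s0=1 clk=1 s1=0 s2=0
t2.Δ3 s0=0 clk=1 s1=0 s2=0
t3.Δ0 s0=0 clk=1 s1=0 s2=0
t3.Δ1 s0=0 clk=0 s1=0 s2=0
t4.Δ0 s0=0 clk=0 s1=0 s2=0
t4.Δ1 s0=0 clk=1 s1=0 s2=0
t4.Δ2 s0=0 clk=1 s1=0 s2=1
t4.Δ3 s0=1 clk=1 s1=0 s2=1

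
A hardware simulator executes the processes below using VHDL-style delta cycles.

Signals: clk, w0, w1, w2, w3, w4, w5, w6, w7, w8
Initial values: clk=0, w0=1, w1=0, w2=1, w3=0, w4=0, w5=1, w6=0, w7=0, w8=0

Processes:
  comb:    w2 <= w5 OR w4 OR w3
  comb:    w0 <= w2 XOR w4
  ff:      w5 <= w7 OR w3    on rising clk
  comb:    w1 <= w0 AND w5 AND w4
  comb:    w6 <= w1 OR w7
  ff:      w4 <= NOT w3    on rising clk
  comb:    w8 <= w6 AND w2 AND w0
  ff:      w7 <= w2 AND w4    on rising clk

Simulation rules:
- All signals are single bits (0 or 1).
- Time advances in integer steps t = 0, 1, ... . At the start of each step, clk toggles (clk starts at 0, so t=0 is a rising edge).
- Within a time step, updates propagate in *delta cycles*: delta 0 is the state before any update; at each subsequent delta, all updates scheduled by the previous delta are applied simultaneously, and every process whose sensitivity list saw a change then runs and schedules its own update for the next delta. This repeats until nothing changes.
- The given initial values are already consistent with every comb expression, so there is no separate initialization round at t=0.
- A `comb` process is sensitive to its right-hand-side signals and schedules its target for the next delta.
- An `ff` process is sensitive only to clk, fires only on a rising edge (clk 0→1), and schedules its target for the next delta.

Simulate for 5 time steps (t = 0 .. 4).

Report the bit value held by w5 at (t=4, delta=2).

1

[bits: w1,w7,w6,w5,clk,w3,w0,w4,w2,w8]
t=0: Δ0=0001001010 Δ1=0001101010 Δ2=0000101110 Δ3=0000100110 | 3Δ
t=1: Δ0=0000100110 Δ1=0000000110 | 1Δ
t=2: Δ0=0000000110 Δ1=0000100110 Δ2=0100100110 Δ3=0110100110 | 3Δ
t=3: Δ0=0110100110 Δ1=0110000110 | 1Δ
t=4: Δ0=0110000110 Δ1=0110100110 Δ2=0111100110 | 2Δ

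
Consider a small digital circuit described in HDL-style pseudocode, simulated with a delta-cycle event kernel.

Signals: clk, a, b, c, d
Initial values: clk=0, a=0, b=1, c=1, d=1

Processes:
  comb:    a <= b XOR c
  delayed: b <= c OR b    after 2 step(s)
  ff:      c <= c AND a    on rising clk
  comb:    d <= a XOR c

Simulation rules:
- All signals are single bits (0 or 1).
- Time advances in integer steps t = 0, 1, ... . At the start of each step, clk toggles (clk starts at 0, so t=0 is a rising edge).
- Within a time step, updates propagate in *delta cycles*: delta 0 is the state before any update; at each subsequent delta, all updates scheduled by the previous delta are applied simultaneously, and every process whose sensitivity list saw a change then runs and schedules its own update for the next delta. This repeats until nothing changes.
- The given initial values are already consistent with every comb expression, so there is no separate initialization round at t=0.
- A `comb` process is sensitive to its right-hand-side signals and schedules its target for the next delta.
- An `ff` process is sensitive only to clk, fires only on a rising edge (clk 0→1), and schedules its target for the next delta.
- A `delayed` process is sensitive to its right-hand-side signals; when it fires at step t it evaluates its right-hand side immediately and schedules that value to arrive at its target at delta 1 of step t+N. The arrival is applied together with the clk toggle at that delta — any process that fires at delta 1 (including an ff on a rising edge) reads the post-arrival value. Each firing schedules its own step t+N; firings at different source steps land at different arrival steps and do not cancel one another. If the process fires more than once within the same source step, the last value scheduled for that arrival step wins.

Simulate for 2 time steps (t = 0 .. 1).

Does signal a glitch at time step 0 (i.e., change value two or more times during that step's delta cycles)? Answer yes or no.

no

t=0 Δ0: c=1 clk=0 a=0 d=1 b=1
  Δ1: clk:0→1
  Δ2: c:1→0
  Δ3: a:0→1, d:1→0
  Δ4: d:0→1
  (4Δ to stable)
t=1 Δ0: c=0 clk=1 a=1 d=1 b=1
  Δ1: clk:1→0
  (1Δ to stable)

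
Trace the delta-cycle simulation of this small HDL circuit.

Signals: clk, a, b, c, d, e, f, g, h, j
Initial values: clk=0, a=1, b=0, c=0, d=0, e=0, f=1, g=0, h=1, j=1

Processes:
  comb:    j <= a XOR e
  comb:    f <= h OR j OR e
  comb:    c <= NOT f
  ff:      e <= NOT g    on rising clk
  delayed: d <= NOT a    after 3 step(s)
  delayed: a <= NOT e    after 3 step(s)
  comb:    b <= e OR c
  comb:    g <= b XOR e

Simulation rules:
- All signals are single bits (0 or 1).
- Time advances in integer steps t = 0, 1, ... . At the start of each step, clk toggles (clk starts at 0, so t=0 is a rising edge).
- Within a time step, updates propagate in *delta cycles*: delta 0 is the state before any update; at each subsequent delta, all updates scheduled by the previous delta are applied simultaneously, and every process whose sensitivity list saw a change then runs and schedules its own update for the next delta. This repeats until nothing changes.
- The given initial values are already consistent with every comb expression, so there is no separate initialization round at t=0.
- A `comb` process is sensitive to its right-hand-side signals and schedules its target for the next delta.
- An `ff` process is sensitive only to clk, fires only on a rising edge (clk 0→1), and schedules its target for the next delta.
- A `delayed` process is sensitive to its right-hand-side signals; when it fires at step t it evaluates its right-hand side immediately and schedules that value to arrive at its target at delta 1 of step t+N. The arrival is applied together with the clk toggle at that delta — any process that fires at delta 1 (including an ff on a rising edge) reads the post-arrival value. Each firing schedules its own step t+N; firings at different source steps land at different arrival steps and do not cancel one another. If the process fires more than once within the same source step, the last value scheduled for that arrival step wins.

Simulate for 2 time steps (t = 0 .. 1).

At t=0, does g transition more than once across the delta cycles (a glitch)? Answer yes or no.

t0.Δ0 e=0 c=0 b=0 h=1 d=0 f=1 g=0 j=1 clk=0 a=1
t0.Δ1 e=0 c=0 b=0 h=1 d=0 f=1 g=0 j=1 clk=1 a=1
t0.Δ2 e=1 c=0 b=0 h=1 d=0 f=1 g=0 j=1 clk=1 a=1
t0.Δ3 e=1 c=0 b=1 h=1 d=0 f=1 g=1 j=0 clk=1 a=1
t0.Δ4 e=1 c=0 b=1 h=1 d=0 f=1 g=0 j=0 clk=1 a=1
t1.Δ0 e=1 c=0 b=1 h=1 d=0 f=1 g=0 j=0 clk=1 a=1
t1.Δ1 e=1 c=0 b=1 h=1 d=0 f=1 g=0 j=0 clk=0 a=1

yes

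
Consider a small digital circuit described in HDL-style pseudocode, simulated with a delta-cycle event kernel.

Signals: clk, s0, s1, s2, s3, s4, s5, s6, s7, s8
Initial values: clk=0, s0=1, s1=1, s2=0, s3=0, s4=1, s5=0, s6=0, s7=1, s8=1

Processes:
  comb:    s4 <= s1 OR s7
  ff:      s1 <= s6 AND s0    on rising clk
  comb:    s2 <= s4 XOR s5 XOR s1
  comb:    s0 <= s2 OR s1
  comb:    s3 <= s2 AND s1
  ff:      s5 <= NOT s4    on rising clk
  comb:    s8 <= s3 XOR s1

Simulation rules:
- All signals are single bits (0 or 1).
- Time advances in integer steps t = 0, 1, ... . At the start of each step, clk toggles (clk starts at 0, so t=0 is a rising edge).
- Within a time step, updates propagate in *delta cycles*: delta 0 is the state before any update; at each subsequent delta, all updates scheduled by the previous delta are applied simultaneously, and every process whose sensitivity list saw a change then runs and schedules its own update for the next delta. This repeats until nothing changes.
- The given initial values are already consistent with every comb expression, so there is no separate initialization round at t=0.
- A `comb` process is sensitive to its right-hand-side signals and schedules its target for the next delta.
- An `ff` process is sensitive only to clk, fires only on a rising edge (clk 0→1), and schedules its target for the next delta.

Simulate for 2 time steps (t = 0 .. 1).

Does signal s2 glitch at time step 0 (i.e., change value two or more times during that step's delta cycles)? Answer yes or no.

[bits: s7,s8,s4,s1,s3,clk,s0,s5,s2,s6]
t=0: Δ0=1111001000 Δ1=1111011000 Δ2=1110011000 Δ3=1010010010 Δ4=1010011010 | 4Δ
t=1: Δ0=1010011010 Δ1=1010001010 | 1Δ

no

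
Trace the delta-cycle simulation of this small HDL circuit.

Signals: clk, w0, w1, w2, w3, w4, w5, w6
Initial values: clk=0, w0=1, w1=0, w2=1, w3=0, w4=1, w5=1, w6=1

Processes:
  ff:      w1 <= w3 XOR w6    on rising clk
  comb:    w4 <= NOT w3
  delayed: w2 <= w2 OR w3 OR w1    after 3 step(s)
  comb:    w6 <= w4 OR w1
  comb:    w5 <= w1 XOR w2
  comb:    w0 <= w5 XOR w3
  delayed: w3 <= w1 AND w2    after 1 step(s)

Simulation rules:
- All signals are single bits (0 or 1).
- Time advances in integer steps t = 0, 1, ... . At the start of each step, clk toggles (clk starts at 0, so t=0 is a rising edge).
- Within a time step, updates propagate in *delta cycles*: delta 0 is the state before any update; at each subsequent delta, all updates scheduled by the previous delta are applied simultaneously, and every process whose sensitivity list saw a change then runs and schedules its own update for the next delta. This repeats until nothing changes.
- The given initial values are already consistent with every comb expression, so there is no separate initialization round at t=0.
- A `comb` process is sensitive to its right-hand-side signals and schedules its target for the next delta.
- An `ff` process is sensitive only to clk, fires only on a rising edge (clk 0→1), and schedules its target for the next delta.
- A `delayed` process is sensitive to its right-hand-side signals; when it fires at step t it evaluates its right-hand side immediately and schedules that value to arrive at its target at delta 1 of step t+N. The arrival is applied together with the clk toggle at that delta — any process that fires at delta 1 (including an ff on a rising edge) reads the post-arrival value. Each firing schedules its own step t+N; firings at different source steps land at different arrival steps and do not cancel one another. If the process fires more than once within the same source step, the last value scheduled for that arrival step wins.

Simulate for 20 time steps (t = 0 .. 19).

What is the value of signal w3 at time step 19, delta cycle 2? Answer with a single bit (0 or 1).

t=0 Δ0: w5=1 w0=1 w6=1 w4=1 w2=1 w1=0 clk=0 w3=0
  Δ1: clk:0→1
  Δ2: w1:0→1
  Δ3: w5:1→0
  Δ4: w0:1→0
  (4Δ to stable)
t=1 Δ0: w5=0 w0=0 w6=1 w4=1 w2=1 w1=1 clk=1 w3=0
  Δ1: clk:1→0, w3:0→1
  Δ2: w0:0→1, w4:1→0
  (2Δ to stable)
t=2 Δ0: w5=0 w0=1 w6=1 w4=0 w2=1 w1=1 clk=0 w3=1
  Δ1: clk:0→1
  Δ2: w1:1→0
  Δ3: w5:0→1, w6:1→0
  Δ4: w0:1→0
  (4Δ to stable)
t=3 Δ0: w5=1 w0=0 w6=0 w4=0 w2=1 w1=0 clk=1 w3=1
  Δ1: clk:1→0, w3:1→0
  Δ2: w0:0→1, w4:0→1
  Δ3: w6:0→1
  (3Δ to stable)
t=4 Δ0: w5=1 w0=1 w6=1 w4=1 w2=1 w1=0 clk=0 w3=0
  Δ1: clk:0→1
  Δ2: w1:0→1
  Δ3: w5:1→0
  Δ4: w0:1→0
  (4Δ to stable)
t=5 Δ0: w5=0 w0=0 w6=1 w4=1 w2=1 w1=1 clk=1 w3=0
  Δ1: clk:1→0, w3:0→1
  Δ2: w0:0→1, w4:1→0
  (2Δ to stable)
t=6 Δ0: w5=0 w0=1 w6=1 w4=0 w2=1 w1=1 clk=0 w3=1
  Δ1: clk:0→1
  Δ2: w1:1→0
  Δ3: w5:0→1, w6:1→0
  Δ4: w0:1→0
  (4Δ to stable)
t=7 Δ0: w5=1 w0=0 w6=0 w4=0 w2=1 w1=0 clk=1 w3=1
  Δ1: clk:1→0, w3:1→0
  Δ2: w0:0→1, w4:0→1
  Δ3: w6:0→1
  (3Δ to stable)
t=8 Δ0: w5=1 w0=1 w6=1 w4=1 w2=1 w1=0 clk=0 w3=0
  Δ1: clk:0→1
  Δ2: w1:0→1
  Δ3: w5:1→0
  Δ4: w0:1→0
  (4Δ to stable)
t=9 Δ0: w5=0 w0=0 w6=1 w4=1 w2=1 w1=1 clk=1 w3=0
  Δ1: clk:1→0, w3:0→1
  Δ2: w0:0→1, w4:1→0
  (2Δ to stable)
t=10 Δ0: w5=0 w0=1 w6=1 w4=0 w2=1 w1=1 clk=0 w3=1
  Δ1: clk:0→1
  Δ2: w1:1→0
  Δ3: w5:0→1, w6:1→0
  Δ4: w0:1→0
  (4Δ to stable)
t=11 Δ0: w5=1 w0=0 w6=0 w4=0 w2=1 w1=0 clk=1 w3=1
  Δ1: clk:1→0, w3:1→0
  Δ2: w0:0→1, w4:0→1
  Δ3: w6:0→1
  (3Δ to stable)
t=12 Δ0: w5=1 w0=1 w6=1 w4=1 w2=1 w1=0 clk=0 w3=0
  Δ1: clk:0→1
  Δ2: w1:0→1
  Δ3: w5:1→0
  Δ4: w0:1→0
  (4Δ to stable)
t=13 Δ0: w5=0 w0=0 w6=1 w4=1 w2=1 w1=1 clk=1 w3=0
  Δ1: clk:1→0, w3:0→1
  Δ2: w0:0→1, w4:1→0
  (2Δ to stable)
t=14 Δ0: w5=0 w0=1 w6=1 w4=0 w2=1 w1=1 clk=0 w3=1
  Δ1: clk:0→1
  Δ2: w1:1→0
  Δ3: w5:0→1, w6:1→0
  Δ4: w0:1→0
  (4Δ to stable)
t=15 Δ0: w5=1 w0=0 w6=0 w4=0 w2=1 w1=0 clk=1 w3=1
  Δ1: clk:1→0, w3:1→0
  Δ2: w0:0→1, w4:0→1
  Δ3: w6:0→1
  (3Δ to stable)
t=16 Δ0: w5=1 w0=1 w6=1 w4=1 w2=1 w1=0 clk=0 w3=0
  Δ1: clk:0→1
  Δ2: w1:0→1
  Δ3: w5:1→0
  Δ4: w0:1→0
  (4Δ to stable)
t=17 Δ0: w5=0 w0=0 w6=1 w4=1 w2=1 w1=1 clk=1 w3=0
  Δ1: clk:1→0, w3:0→1
  Δ2: w0:0→1, w4:1→0
  (2Δ to stable)
t=18 Δ0: w5=0 w0=1 w6=1 w4=0 w2=1 w1=1 clk=0 w3=1
  Δ1: clk:0→1
  Δ2: w1:1→0
  Δ3: w5:0→1, w6:1→0
  Δ4: w0:1→0
  (4Δ to stable)
t=19 Δ0: w5=1 w0=0 w6=0 w4=0 w2=1 w1=0 clk=1 w3=1
  Δ1: clk:1→0, w3:1→0
  Δ2: w0:0→1, w4:0→1
  Δ3: w6:0→1
  (3Δ to stable)

0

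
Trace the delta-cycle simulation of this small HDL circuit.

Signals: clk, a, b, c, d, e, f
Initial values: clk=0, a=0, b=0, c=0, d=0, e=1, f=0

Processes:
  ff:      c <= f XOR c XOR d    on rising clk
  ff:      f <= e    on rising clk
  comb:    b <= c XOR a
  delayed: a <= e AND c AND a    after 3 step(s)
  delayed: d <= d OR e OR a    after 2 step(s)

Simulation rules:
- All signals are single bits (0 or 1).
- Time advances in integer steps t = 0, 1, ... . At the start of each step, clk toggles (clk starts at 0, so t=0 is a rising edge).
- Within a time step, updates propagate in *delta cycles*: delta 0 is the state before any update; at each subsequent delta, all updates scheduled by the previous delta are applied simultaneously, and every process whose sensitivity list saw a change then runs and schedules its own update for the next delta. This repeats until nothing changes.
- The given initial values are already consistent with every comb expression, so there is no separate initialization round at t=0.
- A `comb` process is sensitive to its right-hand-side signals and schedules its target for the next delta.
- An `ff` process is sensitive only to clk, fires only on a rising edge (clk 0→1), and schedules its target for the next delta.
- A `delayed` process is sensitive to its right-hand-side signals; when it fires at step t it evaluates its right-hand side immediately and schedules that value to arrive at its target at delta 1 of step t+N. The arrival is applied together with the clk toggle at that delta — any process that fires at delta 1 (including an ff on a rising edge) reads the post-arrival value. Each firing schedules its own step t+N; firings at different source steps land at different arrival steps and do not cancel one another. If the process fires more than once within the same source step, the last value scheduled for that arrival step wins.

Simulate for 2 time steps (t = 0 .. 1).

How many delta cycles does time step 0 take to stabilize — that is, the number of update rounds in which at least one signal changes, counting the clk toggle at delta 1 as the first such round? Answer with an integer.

t0.Δ0 b=0 c=0 d=0 e=1 a=0 clk=0 f=0
t0.Δ1 b=0 c=0 d=0 e=1 a=0 clk=1 f=0
t0.Δ2 b=0 c=0 d=0 e=1 a=0 clk=1 f=1
t1.Δ0 b=0 c=0 d=0 e=1 a=0 clk=1 f=1
t1.Δ1 b=0 c=0 d=0 e=1 a=0 clk=0 f=1

2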